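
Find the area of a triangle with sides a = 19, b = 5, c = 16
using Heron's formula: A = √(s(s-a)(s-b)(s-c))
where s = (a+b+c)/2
s = (19 + 5 + 16)/2 = 40/2 = 20
s − a = 1, s − b = 15, s − c = 4
s(s−a)(s−b)(s−c) = 20·1·15·4 = 1200
Area = √1200 ≈ 34.641

s = 20.0, Area = 34.64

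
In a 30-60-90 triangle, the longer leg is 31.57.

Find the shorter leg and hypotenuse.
In a 30-60-90 triangle the sides are in ratio 1 : √3 : 2, so short leg = long leg/√3 and hypotenuse = 2·(short leg).
Short leg = 31.57/√3 ≈ 31.57/1.73205 ≈ 18.2269
Hypotenuse = 2·18.2269 ≈ 36.4539

Short leg = 18.23, Hypotenuse = 36.45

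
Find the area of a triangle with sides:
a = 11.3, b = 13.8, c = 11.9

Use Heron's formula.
s = (11.3 + 13.8 + 11.9)/2 = 37/2 = 18.5
s − a = 7.2, s − b = 4.7, s − c = 6.6
s(s−a)(s−b)(s−c) = 18.5·7.2·4.7·6.6 ≈ 4131.86
Area = √4131.86 ≈ 64.2796

Area = 64.28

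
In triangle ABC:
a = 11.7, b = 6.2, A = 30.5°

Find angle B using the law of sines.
a/sin(A) = b/sin(B)  ⇒  sin(B) = b·sin(A)/a = 6.2·sin(30.5°)/11.7
sin(30.5°) ≈ 0.507538
sin(B) ≈ 6.2·0.507538/11.7 ≈ 3.14674/11.7 ≈ 0.268952
B = arcsin(0.268952) ≈ 15.6019°
(Since b ≤ a we need B ≤ A, so the obtuse alternative 180° − 15.6019° ≈ 164.398° is rejected.)

B = 15.6°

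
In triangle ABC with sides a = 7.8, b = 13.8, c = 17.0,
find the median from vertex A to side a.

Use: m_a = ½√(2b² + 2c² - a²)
m_a = ½√(2·13.8² + 2·17.0² − 7.8²) = ½√(2·190.44 + 2·289 − 60.84) = ½√(380.88 + 578 − 60.84) = ½√898.04
√898.04 ≈ 29.9673, so m_a ≈ 14.9837

m_a = 14.98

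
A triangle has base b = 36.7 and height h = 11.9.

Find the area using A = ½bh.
A = ½·b·h = ½·36.7·11.9 = ½·436.73 = 218.365

Area = 218.365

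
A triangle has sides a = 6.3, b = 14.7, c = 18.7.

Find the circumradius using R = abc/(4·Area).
First find the area with Heron's formula.
s = (6.3 + 14.7 + 18.7)/2 = 19.85
Area = √(s(s−a)(s−b)(s−c)) = √(19.85·13.55·5.15·1.15) ≈ √1592.96 ≈ 39.9119
abc = 6.3·14.7·18.7 = 1731.807
R = abc/(4·Area) ≈ 1731.807/(4·39.9119) = 1731.807/159.648 ≈ 10.8477

R = 10.85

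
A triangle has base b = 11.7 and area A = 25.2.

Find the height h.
A = ½·b·h  ⇒  h = 2A/b = 2·25.2/11.7 = 50.4/11.7 ≈ 4.30769

h = 4.308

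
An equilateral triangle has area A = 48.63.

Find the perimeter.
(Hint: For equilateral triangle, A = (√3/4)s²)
A = (√3/4)s²  ⇒  s² = 4A/√3 = 4·48.63/√3 = 194.52/1.73205 ≈ 112.306
s ≈ √112.306 ≈ 10.5975
Perimeter = 3s ≈ 3·10.5975 ≈ 31.7924

Perimeter = 31.79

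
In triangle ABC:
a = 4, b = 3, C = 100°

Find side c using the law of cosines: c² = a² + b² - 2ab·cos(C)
c² = 4² + 3² − 2·4·3·cos(100°)
cos(100°) ≈ -0.173648
c² ≈ 16 + 9 − 24·(-0.173648) ≈ 25 + 4.16756 ≈ 29.1676
c ≈ √29.1676 ≈ 5.4007

c = 5.401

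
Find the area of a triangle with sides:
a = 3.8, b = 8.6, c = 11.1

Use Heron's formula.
s = (3.8 + 8.6 + 11.1)/2 = 23.5/2 = 11.75
s − a = 7.95, s − b = 3.15, s − c = 0.65
s(s−a)(s−b)(s−c) = 11.75·7.95·3.15·0.65 ≈ 191.262
Area = √191.262 ≈ 13.8298

Area = 13.83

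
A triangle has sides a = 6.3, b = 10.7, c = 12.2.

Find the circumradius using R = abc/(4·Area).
First find the area with Heron's formula.
s = (6.3 + 10.7 + 12.2)/2 = 14.6
Area = √(s(s−a)(s−b)(s−c)) = √(14.6·8.3·3.9·2.4) ≈ √1134.24 ≈ 33.6786
abc = 6.3·10.7·12.2 = 822.402
R = abc/(4·Area) ≈ 822.402/(4·33.6786) = 822.402/134.714 ≈ 6.10479

R = 6.105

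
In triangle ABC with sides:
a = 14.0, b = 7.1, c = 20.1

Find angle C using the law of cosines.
c² = a² + b² − 2ab·cos(C)  ⇒  cos(C) = (a² + b² − c²)/(2ab)
cos(C) = (14.0² + 7.1² − 20.1²)/(2·14.0·7.1) = (196 + 50.41 − 404.01)/198.8 = -157.6/198.8 ≈ -0.792757
C = arccos(-0.792757) ≈ 142.444°

C = 142.4°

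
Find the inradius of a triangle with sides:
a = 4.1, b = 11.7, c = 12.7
r = Area/s where s is the semi-perimeter.
s = (4.1 + 11.7 + 12.7)/2 = 28.5/2 = 14.25
Area = √(s(s−a)(s−b)(s−c)) = √(14.25·10.15·2.55·1.55) ≈ √571.68 ≈ 23.9098
r ≈ 23.9098/14.25 ≈ 1.67788

r = 1.678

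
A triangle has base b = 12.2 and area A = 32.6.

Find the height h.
A = ½·b·h  ⇒  h = 2A/b = 2·32.6/12.2 = 65.2/12.2 ≈ 5.34426

h = 5.344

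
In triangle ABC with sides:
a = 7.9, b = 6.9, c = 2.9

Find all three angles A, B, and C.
Law of cosines for each angle (a² = 62.41, b² = 47.61, c² = 8.41):
cos(A) = (b² + c² − a²)/(2bc) = (47.61 + 8.41 − 62.41)/(2·6.9·2.9) = -6.39/40.02 ≈ -0.15967  ⇒  A ≈ 99.1878°
cos(B) = (a² + c² − b²)/(2ac) = (62.41 + 8.41 − 47.61)/(2·7.9·2.9) = 23.21/45.82 ≈ 0.506547  ⇒  B ≈ 59.5659°
cos(C) = (a² + b² − c²)/(2ab) = (62.41 + 47.61 − 8.41)/(2·7.9·6.9) = 101.61/109.02 ≈ 0.932031  ⇒  C ≈ 21.2464°
Check: A + B + C ≈ 180°

A = 99.19°, B = 59.57°, C = 21.25°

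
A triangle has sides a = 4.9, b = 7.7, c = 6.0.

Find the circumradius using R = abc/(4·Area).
First find the area with Heron's formula.
s = (4.9 + 7.7 + 6.0)/2 = 9.3
Area = √(s(s−a)(s−b)(s−c)) = √(9.3·4.4·1.6·3.3) ≈ √216.058 ≈ 14.6989
abc = 4.9·7.7·6.0 = 226.38
R = abc/(4·Area) ≈ 226.38/(4·14.6989) = 226.38/58.7956 ≈ 3.85029

R = 3.85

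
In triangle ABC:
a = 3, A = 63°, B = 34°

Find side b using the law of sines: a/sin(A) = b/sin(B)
a/sin(A) = b/sin(B)  ⇒  b = a·sin(B)/sin(A) = 3·sin(34°)/sin(63°)
sin(34°) ≈ 0.559193, sin(63°) ≈ 0.891007
b ≈ 3·0.559193/0.891007 ≈ 1.67758/0.891007 ≈ 1.88279

b = 1.883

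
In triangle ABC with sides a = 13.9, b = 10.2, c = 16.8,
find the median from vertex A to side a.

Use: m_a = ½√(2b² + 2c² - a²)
m_a = ½√(2·10.2² + 2·16.8² − 13.9²) = ½√(2·104.04 + 2·282.24 − 193.21) = ½√(208.08 + 564.48 − 193.21) = ½√579.35
√579.35 ≈ 24.0697, so m_a ≈ 12.0348

m_a = 12.03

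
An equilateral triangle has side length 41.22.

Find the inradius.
r = Area/s with s the semi-perimeter.
Area = (√3/4)·41.22² = (√3/4)·1699.0884 ≈ 0.433013·1699.0884 ≈ 735.727
s = 3·41.22/2 = 61.83
r ≈ 735.727/61.83 ≈ 11.8992
(Equivalently r = side/(2√3) = 41.22/3.4641 ≈ 11.8992.)

r = 11.9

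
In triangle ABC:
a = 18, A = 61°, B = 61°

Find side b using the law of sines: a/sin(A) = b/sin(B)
a/sin(A) = b/sin(B)  ⇒  b = a·sin(B)/sin(A) = 18·sin(61°)/sin(61°)
sin(61°) ≈ 0.87462, sin(61°) ≈ 0.87462
b ≈ 18·0.87462/0.87462 ≈ 15.7432/0.87462 ≈ 18

b = 18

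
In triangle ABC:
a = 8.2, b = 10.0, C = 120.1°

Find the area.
Two sides and the included angle (SAS): A = ½·a·b·sin(C) = ½·8.2·10.0·sin(120.1°)
sin(120.1°) ≈ 0.865151
A ≈ ½·82·0.865151 = 41·0.865151 ≈ 35.4712

Area = 35.47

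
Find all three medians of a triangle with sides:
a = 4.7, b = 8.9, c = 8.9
Median formula: m_a = ½√(2b² + 2c² − a²) (and cyclically). a² = 22.09, b² = 79.21, c² = 79.21.
m_a = ½√(2·79.21 + 2·79.21 − 22.09) = ½√294.75 ≈ ½·17.1683 ≈ 8.58414
m_b = ½√(2·22.09 + 2·79.21 − 79.21) = ½√123.39 ≈ ½·11.1081 ≈ 5.55405
m_c = ½√(2·22.09 + 2·79.21 − 79.21) = ½√123.39 ≈ ½·11.1081 ≈ 5.55405

m_a = 8.584, m_b = 5.554, m_c = 5.554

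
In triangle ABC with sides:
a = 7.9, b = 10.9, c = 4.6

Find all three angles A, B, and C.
Law of cosines for each angle (a² = 62.41, b² = 118.81, c² = 21.16):
cos(A) = (b² + c² − a²)/(2bc) = (118.81 + 21.16 − 62.41)/(2·10.9·4.6) = 77.56/100.28 ≈ 0.773434  ⇒  A ≈ 39.3367°
cos(B) = (a² + c² − b²)/(2ac) = (62.41 + 21.16 − 118.81)/(2·7.9·4.6) = -35.24/72.68 ≈ -0.484865  ⇒  B ≈ 119.004°
cos(C) = (a² + b² − c²)/(2ab) = (62.41 + 118.81 − 21.16)/(2·7.9·10.9) = 160.06/172.22 ≈ 0.929393  ⇒  C ≈ 21.6597°
Check: A + B + C ≈ 180°

A = 39.34°, B = 119°, C = 21.66°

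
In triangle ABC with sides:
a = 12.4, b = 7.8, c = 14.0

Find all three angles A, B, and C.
Law of cosines for each angle (a² = 153.76, b² = 60.84, c² = 196):
cos(A) = (b² + c² − a²)/(2bc) = (60.84 + 196 − 153.76)/(2·7.8·14.0) = 103.08/218.4 ≈ 0.471978  ⇒  A ≈ 61.8372°
cos(B) = (a² + c² − b²)/(2ac) = (153.76 + 196 − 60.84)/(2·12.4·14.0) = 288.92/347.2 ≈ 0.832143  ⇒  B ≈ 33.6805°
cos(C) = (a² + b² − c²)/(2ab) = (153.76 + 60.84 − 196)/(2·12.4·7.8) = 18.6/193.44 ≈ 0.0961538  ⇒  C ≈ 84.4823°
Check: A + B + C ≈ 180°

A = 61.84°, B = 33.68°, C = 84.48°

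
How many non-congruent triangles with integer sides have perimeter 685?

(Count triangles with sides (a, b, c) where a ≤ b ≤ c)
Let a ≤ b ≤ c with a + b + c = 685. The only binding inequality is a + b > c, i.e. 685 − c > c, so c < 685/2; and c ≥ 685/3 since c is the largest side.
So 229 ≤ c ≤ 342. For each c, b runs from ⌈(685 − c)/2⌉ up to c (then a = 685 − b − c satisfies 1 ≤ a ≤ b automatically), giving c − ⌈(685 − c)/2⌉ + 1 choices.
Summing over c: 2 + 3 + 5 + 6 + … + 170 + 171  (114 terms, c = 229, …, 342) = 9861
Check (closed form: nearest integer to p²/48 for even p, (p+3)²/48 for odd p): (685+3)²/48 = 688²/48 = 473344/48 ≈ 9861.33 → 9861

9861 triangles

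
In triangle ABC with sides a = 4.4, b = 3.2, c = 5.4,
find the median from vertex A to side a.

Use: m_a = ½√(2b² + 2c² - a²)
m_a = ½√(2·3.2² + 2·5.4² − 4.4²) = ½√(2·10.24 + 2·29.16 − 19.36) = ½√(20.48 + 58.32 − 19.36) = ½√59.44
√59.44 ≈ 7.70973, so m_a ≈ 3.85487

m_a = 3.855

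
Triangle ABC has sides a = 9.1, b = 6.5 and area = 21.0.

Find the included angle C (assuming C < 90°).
Area = ½·a·b·sin(C)  ⇒  sin(C) = 2·Area/(a·b) = 2·21.0/(9.1·6.5) = 42/59.15 ≈ 0.710059
C = arcsin(0.710059) ≈ 45.2397° (taking the acute solution since C < 90°)

C = 45.24°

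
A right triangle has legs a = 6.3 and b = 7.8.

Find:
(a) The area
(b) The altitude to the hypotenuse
(a) The legs are perpendicular, so Area = ½·a·b = ½·6.3·7.8 = ½·49.14 = 24.57
(b) Hypotenuse c = √(a² + b²) = √(39.69 + 60.84) = √100.53 ≈ 10.0265
    Area = ½·c·h_c  ⇒  h_c = 2·Area/c = 49.14/10.0265 ≈ 4.90103

Area = 24.57, h_c = 4.901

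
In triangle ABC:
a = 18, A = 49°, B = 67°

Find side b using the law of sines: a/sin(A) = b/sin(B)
a/sin(A) = b/sin(B)  ⇒  b = a·sin(B)/sin(A) = 18·sin(67°)/sin(49°)
sin(67°) ≈ 0.920505, sin(49°) ≈ 0.75471
b ≈ 18·0.920505/0.75471 ≈ 16.5691/0.75471 ≈ 21.9543

b = 21.95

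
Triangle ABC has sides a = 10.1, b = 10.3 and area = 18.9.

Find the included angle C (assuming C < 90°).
Area = ½·a·b·sin(C)  ⇒  sin(C) = 2·Area/(a·b) = 2·18.9/(10.1·10.3) = 37.8/104.03 ≈ 0.363357
C = arcsin(0.363357) ≈ 21.3065° (taking the acute solution since C < 90°)

C = 21.31°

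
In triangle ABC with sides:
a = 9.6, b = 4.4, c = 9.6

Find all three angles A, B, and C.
Law of cosines for each angle (a² = 92.16, b² = 19.36, c² = 92.16):
cos(A) = (b² + c² − a²)/(2bc) = (19.36 + 92.16 − 92.16)/(2·4.4·9.6) = 19.36/84.48 ≈ 0.229167  ⇒  A ≈ 76.752°
cos(B) = (a² + c² − b²)/(2ac) = (92.16 + 92.16 − 19.36)/(2·9.6·9.6) = 164.96/184.32 ≈ 0.894965  ⇒  B ≈ 26.496°
cos(C) = (a² + b² − c²)/(2ab) = (92.16 + 19.36 − 92.16)/(2·9.6·4.4) = 19.36/84.48 ≈ 0.229167  ⇒  C ≈ 76.752°
Check: A + B + C ≈ 180°

A = 76.75°, B = 26.5°, C = 76.75°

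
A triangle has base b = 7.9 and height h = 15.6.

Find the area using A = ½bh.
A = ½·b·h = ½·7.9·15.6 = ½·123.24 = 61.62

Area = 61.62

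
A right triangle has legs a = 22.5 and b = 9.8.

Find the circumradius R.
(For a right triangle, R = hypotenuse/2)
Hypotenuse c = √(a² + b²) = √(506.25 + 96.04) = √602.29 ≈ 24.5416
R = c/2 ≈ 24.5416/2 ≈ 12.2708

R = 12.27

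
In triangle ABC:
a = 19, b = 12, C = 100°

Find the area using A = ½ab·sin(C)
A = ½·a·b·sin(C) = ½·19·12·sin(100°)
sin(100°) ≈ 0.984808
A ≈ ½·228·0.984808 = 114·0.984808 ≈ 112.268

Area = 112.3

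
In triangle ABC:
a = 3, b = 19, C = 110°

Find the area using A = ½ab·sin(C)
A = ½·a·b·sin(C) = ½·3·19·sin(110°)
sin(110°) ≈ 0.939693
A ≈ ½·57·0.939693 = 28.5·0.939693 ≈ 26.7812

Area = 26.78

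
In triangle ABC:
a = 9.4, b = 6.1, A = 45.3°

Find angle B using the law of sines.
a/sin(A) = b/sin(B)  ⇒  sin(B) = b·sin(A)/a = 6.1·sin(45.3°)/9.4
sin(45.3°) ≈ 0.710799
sin(B) ≈ 6.1·0.710799/9.4 ≈ 4.33588/9.4 ≈ 0.461263
B = arcsin(0.461263) ≈ 27.4687°
(Since b ≤ a we need B ≤ A, so the obtuse alternative 180° − 27.4687° ≈ 152.531° is rejected.)

B = 27.47°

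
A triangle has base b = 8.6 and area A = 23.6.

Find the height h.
A = ½·b·h  ⇒  h = 2A/b = 2·23.6/8.6 = 47.2/8.6 ≈ 5.48837

h = 5.488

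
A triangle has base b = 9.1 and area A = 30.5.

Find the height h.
A = ½·b·h  ⇒  h = 2A/b = 2·30.5/9.1 = 61/9.1 ≈ 6.7033

h = 6.703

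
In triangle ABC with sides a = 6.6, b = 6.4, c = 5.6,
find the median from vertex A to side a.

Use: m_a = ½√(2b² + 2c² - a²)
m_a = ½√(2·6.4² + 2·5.6² − 6.6²) = ½√(2·40.96 + 2·31.36 − 43.56) = ½√(81.92 + 62.72 − 43.56) = ½√101.08
√101.08 ≈ 10.0539, so m_a ≈ 5.02693

m_a = 5.027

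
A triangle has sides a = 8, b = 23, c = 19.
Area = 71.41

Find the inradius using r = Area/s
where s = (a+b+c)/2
s = (8 + 23 + 19)/2 = 50/2 = 25
r = Area/s = 71.41/25 ≈ 2.8564

r = 2.856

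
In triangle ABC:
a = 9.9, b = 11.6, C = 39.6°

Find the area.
Two sides and the included angle (SAS): A = ½·a·b·sin(C) = ½·9.9·11.6·sin(39.6°)
sin(39.6°) ≈ 0.637424
A ≈ ½·114.84·0.637424 = 57.42·0.637424 ≈ 36.6009

Area = 36.6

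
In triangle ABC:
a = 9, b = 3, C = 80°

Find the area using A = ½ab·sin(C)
A = ½·a·b·sin(C) = ½·9·3·sin(80°)
sin(80°) ≈ 0.984808
A ≈ ½·27·0.984808 = 13.5·0.984808 ≈ 13.2949

Area = 13.29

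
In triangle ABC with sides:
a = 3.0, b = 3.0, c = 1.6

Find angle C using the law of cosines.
c² = a² + b² − 2ab·cos(C)  ⇒  cos(C) = (a² + b² − c²)/(2ab)
cos(C) = (3.0² + 3.0² − 1.6²)/(2·3.0·3.0) = (9 + 9 − 2.56)/18 = 15.44/18 ≈ 0.857778
C = arccos(0.857778) ≈ 30.932°

C = 30.93°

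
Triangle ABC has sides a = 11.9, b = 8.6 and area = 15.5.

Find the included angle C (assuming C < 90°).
Area = ½·a·b·sin(C)  ⇒  sin(C) = 2·Area/(a·b) = 2·15.5/(11.9·8.6) = 31/102.34 ≈ 0.302912
C = arcsin(0.302912) ≈ 17.6326° (taking the acute solution since C < 90°)

C = 17.63°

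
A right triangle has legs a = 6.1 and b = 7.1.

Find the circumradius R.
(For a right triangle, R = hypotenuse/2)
Hypotenuse c = √(a² + b²) = √(37.21 + 50.41) = √87.62 ≈ 9.36056
R = c/2 ≈ 9.36056/2 ≈ 4.68028

R = 4.68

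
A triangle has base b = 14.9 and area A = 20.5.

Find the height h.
A = ½·b·h  ⇒  h = 2A/b = 2·20.5/14.9 = 41/14.9 ≈ 2.75168

h = 2.752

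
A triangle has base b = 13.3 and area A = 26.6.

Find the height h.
A = ½·b·h  ⇒  h = 2A/b = 2·26.6/13.3 = 53.2/13.3 ≈ 4

h = 4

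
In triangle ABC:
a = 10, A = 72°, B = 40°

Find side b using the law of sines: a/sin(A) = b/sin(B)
a/sin(A) = b/sin(B)  ⇒  b = a·sin(B)/sin(A) = 10·sin(40°)/sin(72°)
sin(40°) ≈ 0.642788, sin(72°) ≈ 0.951057
b ≈ 10·0.642788/0.951057 ≈ 6.42788/0.951057 ≈ 6.75867

b = 6.759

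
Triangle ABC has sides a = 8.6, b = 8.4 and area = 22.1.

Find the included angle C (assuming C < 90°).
Area = ½·a·b·sin(C)  ⇒  sin(C) = 2·Area/(a·b) = 2·22.1/(8.6·8.4) = 44.2/72.24 ≈ 0.611849
C = arcsin(0.611849) ≈ 37.7233° (taking the acute solution since C < 90°)

C = 37.72°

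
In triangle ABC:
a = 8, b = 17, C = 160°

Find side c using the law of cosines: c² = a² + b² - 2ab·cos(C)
c² = 8² + 17² − 2·8·17·cos(160°)
cos(160°) ≈ -0.939693
c² ≈ 64 + 289 − 272·(-0.939693) ≈ 353 + 255.596 ≈ 608.596
c ≈ √608.596 ≈ 24.6697

c = 24.67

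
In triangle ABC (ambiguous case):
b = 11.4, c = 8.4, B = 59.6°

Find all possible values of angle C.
b/sin(B) = c/sin(C)  ⇒  sin(C) = c·sin(B)/b = 8.4·sin(59.6°)/11.4
sin(59.6°) ≈ 0.862514
sin(C) ≈ 8.4·0.862514/11.4 ≈ 7.24511/11.4 ≈ 0.635536
Candidate 1: C₁ = arcsin(0.635536) ≈ 39.4598°  →  A = 180° − 59.6° − 39.4598° ≈ 80.9402° > 0, valid
Candidate 2: C₂ = 180° − C₁ ≈ 140.54°  →  A = 180° − 59.6° − 140.54° ≈ -20.1402° ≤ 0, not a valid triangle

C = 39.46° (one solution)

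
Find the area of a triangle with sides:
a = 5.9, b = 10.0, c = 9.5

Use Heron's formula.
s = (5.9 + 10.0 + 9.5)/2 = 25.4/2 = 12.7
s − a = 6.8, s − b = 2.7, s − c = 3.2
s(s−a)(s−b)(s−c) = 12.7·6.8·2.7·3.2 ≈ 746.15
Area = √746.15 ≈ 27.3158

Area = 27.32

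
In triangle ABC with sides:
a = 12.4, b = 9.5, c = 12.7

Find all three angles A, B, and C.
Law of cosines for each angle (a² = 153.76, b² = 90.25, c² = 161.29):
cos(A) = (b² + c² − a²)/(2bc) = (90.25 + 161.29 − 153.76)/(2·9.5·12.7) = 97.78/241.3 ≈ 0.405222  ⇒  A ≈ 66.095°
cos(B) = (a² + c² − b²)/(2ac) = (153.76 + 161.29 − 90.25)/(2·12.4·12.7) = 224.8/314.96 ≈ 0.713741  ⇒  B ≈ 44.4599°
cos(C) = (a² + b² − c²)/(2ab) = (153.76 + 90.25 − 161.29)/(2·12.4·9.5) = 82.72/235.6 ≈ 0.351104  ⇒  C ≈ 69.4452°
Check: A + B + C ≈ 180°

A = 66.09°, B = 44.46°, C = 69.45°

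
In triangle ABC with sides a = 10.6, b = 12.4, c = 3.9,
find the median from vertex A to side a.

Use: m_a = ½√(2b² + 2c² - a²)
m_a = ½√(2·12.4² + 2·3.9² − 10.6²) = ½√(2·153.76 + 2·15.21 − 112.36) = ½√(307.52 + 30.42 − 112.36) = ½√225.58
√225.58 ≈ 15.0193, so m_a ≈ 7.50966

m_a = 7.51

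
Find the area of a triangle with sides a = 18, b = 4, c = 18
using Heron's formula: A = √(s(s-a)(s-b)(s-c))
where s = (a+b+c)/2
s = (18 + 4 + 18)/2 = 40/2 = 20
s − a = 2, s − b = 16, s − c = 2
s(s−a)(s−b)(s−c) = 20·2·16·2 = 1280
Area = √1280 ≈ 35.7771

s = 20.0, Area = 35.78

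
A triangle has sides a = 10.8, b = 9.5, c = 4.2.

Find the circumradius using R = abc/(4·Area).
First find the area with Heron's formula.
s = (10.8 + 9.5 + 4.2)/2 = 12.25
Area = √(s(s−a)(s−b)(s−c)) = √(12.25·1.45·2.75·8.05) ≈ √393.217 ≈ 19.8297
abc = 10.8·9.5·4.2 = 430.92
R = abc/(4·Area) ≈ 430.92/(4·19.8297) = 430.92/79.3188 ≈ 5.43276

R = 5.433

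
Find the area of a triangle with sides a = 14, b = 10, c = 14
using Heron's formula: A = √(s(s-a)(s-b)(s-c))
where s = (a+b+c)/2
s = (14 + 10 + 14)/2 = 38/2 = 19
s − a = 5, s − b = 9, s − c = 5
s(s−a)(s−b)(s−c) = 19·5·9·5 = 4275
Area = √4275 ≈ 65.3835

s = 19.0, Area = 65.38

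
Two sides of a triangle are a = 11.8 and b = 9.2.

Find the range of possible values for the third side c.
Triangle inequality: |a − b| < c < a + b
|a − b| = |11.8 − 9.2| = 2.6
a + b = 11.8 + 9.2 = 21

2.6 < c < 21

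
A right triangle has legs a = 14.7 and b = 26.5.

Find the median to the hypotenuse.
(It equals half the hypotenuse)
Hypotenuse c = √(a² + b²) = √(216.09 + 702.25) = √918.34 ≈ 30.3041
Median to hypotenuse = c/2 ≈ 30.3041/2 ≈ 15.1521

Median = 15.15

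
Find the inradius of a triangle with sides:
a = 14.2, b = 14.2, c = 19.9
r = Area/s where s is the semi-perimeter.
s = (14.2 + 14.2 + 19.9)/2 = 48.3/2 = 24.15
Area = √(s(s−a)(s−b)(s−c)) = √(24.15·9.95·9.95·4.25) ≈ √10161.4 ≈ 100.804
r ≈ 100.804/24.15 ≈ 4.17406

r = 4.174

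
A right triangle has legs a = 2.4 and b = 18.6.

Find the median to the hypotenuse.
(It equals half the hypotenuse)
Hypotenuse c = √(a² + b²) = √(5.76 + 345.96) = √351.72 ≈ 18.7542
Median to hypotenuse = c/2 ≈ 18.7542/2 ≈ 9.3771

Median = 9.377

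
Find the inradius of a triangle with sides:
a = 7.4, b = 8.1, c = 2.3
r = Area/s where s is the semi-perimeter.
s = (7.4 + 8.1 + 2.3)/2 = 17.8/2 = 8.9
Area = √(s(s−a)(s−b)(s−c)) = √(8.9·1.5·0.8·6.6) ≈ √70.488 ≈ 8.39571
r ≈ 8.39571/8.9 ≈ 0.943339

r = 0.9433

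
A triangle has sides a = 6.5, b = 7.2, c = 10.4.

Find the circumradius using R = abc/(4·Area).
First find the area with Heron's formula.
s = (6.5 + 7.2 + 10.4)/2 = 12.05
Area = √(s(s−a)(s−b)(s−c)) = √(12.05·5.55·4.85·1.65) ≈ √535.187 ≈ 23.1341
abc = 6.5·7.2·10.4 = 486.72
R = abc/(4·Area) ≈ 486.72/(4·23.1341) = 486.72/92.5365 ≈ 5.25977

R = 5.26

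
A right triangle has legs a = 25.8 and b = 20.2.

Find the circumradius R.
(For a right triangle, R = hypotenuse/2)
Hypotenuse c = √(a² + b²) = √(665.64 + 408.04) = √1073.68 ≈ 32.7671
R = c/2 ≈ 32.7671/2 ≈ 16.3835

R = 16.38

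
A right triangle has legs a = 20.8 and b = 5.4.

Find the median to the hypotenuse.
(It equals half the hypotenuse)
Hypotenuse c = √(a² + b²) = √(432.64 + 29.16) = √461.8 ≈ 21.4895
Median to hypotenuse = c/2 ≈ 21.4895/2 ≈ 10.7448

Median = 10.74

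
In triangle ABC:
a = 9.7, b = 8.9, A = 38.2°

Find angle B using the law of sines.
a/sin(A) = b/sin(B)  ⇒  sin(B) = b·sin(A)/a = 8.9·sin(38.2°)/9.7
sin(38.2°) ≈ 0.618408
sin(B) ≈ 8.9·0.618408/9.7 ≈ 5.50383/9.7 ≈ 0.567406
B = arcsin(0.567406) ≈ 34.5695°
(Since b ≤ a we need B ≤ A, so the obtuse alternative 180° − 34.5695° ≈ 145.43° is rejected.)

B = 34.57°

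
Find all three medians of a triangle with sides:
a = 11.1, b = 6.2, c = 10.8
Median formula: m_a = ½√(2b² + 2c² − a²) (and cyclically). a² = 123.21, b² = 38.44, c² = 116.64.
m_a = ½√(2·38.44 + 2·116.64 − 123.21) = ½√186.95 ≈ ½·13.673 ≈ 6.83648
m_b = ½√(2·123.21 + 2·116.64 − 38.44) = ½√441.26 ≈ ½·21.0062 ≈ 10.5031
m_c = ½√(2·123.21 + 2·38.44 − 116.64) = ½√206.66 ≈ ½·14.3757 ≈ 7.18784

m_a = 6.836, m_b = 10.5, m_c = 7.188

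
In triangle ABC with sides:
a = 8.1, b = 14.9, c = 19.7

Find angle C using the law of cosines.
c² = a² + b² − 2ab·cos(C)  ⇒  cos(C) = (a² + b² − c²)/(2ab)
cos(C) = (8.1² + 14.9² − 19.7²)/(2·8.1·14.9) = (65.61 + 222.01 − 388.09)/241.38 = -100.47/241.38 ≈ -0.416232
C = arccos(-0.416232) ≈ 114.597°

C = 114.6°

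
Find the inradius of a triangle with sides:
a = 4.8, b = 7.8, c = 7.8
r = Area/s where s is the semi-perimeter.
s = (4.8 + 7.8 + 7.8)/2 = 20.4/2 = 10.2
Area = √(s(s−a)(s−b)(s−c)) = √(10.2·5.4·2.4·2.4) ≈ √317.261 ≈ 17.8118
r ≈ 17.8118/10.2 ≈ 1.74626

r = 1.746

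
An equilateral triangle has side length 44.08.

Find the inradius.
r = Area/s with s the semi-perimeter.
Area = (√3/4)·44.08² = (√3/4)·1943.0464 ≈ 0.433013·1943.0464 ≈ 841.364
s = 3·44.08/2 = 66.12
r ≈ 841.364/66.12 ≈ 12.7248
(Equivalently r = side/(2√3) = 44.08/3.4641 ≈ 12.7248.)

r = 12.72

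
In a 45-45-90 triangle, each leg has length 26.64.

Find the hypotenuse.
In a 45-45-90 triangle the sides are in ratio 1 : 1 : √2, so hypotenuse = leg·√2.
Hypotenuse = 26.64·√2 ≈ 26.64·1.41421 ≈ 37.6746

Hypotenuse = 26.64√2 = 37.67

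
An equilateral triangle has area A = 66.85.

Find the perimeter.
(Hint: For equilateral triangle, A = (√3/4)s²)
A = (√3/4)s²  ⇒  s² = 4A/√3 = 4·66.85/√3 = 267.4/1.73205 ≈ 154.383
s ≈ √154.383 ≈ 12.4251
Perimeter = 3s ≈ 3·12.4251 ≈ 37.2753

Perimeter = 37.28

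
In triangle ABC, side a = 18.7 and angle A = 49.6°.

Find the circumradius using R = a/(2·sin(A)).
R = a/(2·sin(A)) = 18.7/(2·sin(49.6°))
sin(49.6°) ≈ 0.761538
R ≈ 18.7/(2·0.761538) = 18.7/1.52308 ≈ 12.2778

R = 12.28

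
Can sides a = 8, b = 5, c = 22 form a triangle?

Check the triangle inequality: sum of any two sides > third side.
a + b vs c: 8 + 5 = 13 ≤ 22  ✗
a + c vs b: 8 + 22 = 30 > 5  ✓
b + c vs a: 5 + 22 = 27 > 8  ✓

No: 8 + 5 = 13 is not > 22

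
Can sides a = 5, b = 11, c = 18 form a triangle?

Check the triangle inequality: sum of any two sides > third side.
a + b vs c: 5 + 11 = 16 ≤ 18  ✗
a + c vs b: 5 + 18 = 23 > 11  ✓
b + c vs a: 11 + 18 = 29 > 5  ✓

No: 5 + 11 = 16 is not > 18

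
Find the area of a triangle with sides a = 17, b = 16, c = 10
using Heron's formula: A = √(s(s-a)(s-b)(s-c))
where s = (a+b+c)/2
s = (17 + 16 + 10)/2 = 43/2 = 21.5
s − a = 4.5, s − b = 5.5, s − c = 11.5
s(s−a)(s−b)(s−c) = 21.5·4.5·5.5·11.5 = 6119.4375
Area = √6119.4375 ≈ 78.2268

s = 21.5, Area = 78.23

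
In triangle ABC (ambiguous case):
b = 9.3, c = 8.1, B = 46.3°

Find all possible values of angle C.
b/sin(B) = c/sin(C)  ⇒  sin(C) = c·sin(B)/b = 8.1·sin(46.3°)/9.3
sin(46.3°) ≈ 0.722967
sin(C) ≈ 8.1·0.722967/9.3 ≈ 5.85603/9.3 ≈ 0.629681
Candidate 1: C₁ = arcsin(0.629681) ≈ 39.0266°  →  A = 180° − 46.3° − 39.0266° ≈ 94.6734° > 0, valid
Candidate 2: C₂ = 180° − C₁ ≈ 140.973°  →  A = 180° − 46.3° − 140.973° ≈ -7.2734° ≤ 0, not a valid triangle

C = 39.03° (one solution)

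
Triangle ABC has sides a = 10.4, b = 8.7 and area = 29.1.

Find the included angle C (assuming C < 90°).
Area = ½·a·b·sin(C)  ⇒  sin(C) = 2·Area/(a·b) = 2·29.1/(10.4·8.7) = 58.2/90.48 ≈ 0.643236
C = arcsin(0.643236) ≈ 40.0336° (taking the acute solution since C < 90°)

C = 40.03°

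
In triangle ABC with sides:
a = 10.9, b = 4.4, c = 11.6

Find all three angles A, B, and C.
Law of cosines for each angle (a² = 118.81, b² = 19.36, c² = 134.56):
cos(A) = (b² + c² − a²)/(2bc) = (19.36 + 134.56 − 118.81)/(2·4.4·11.6) = 35.11/102.08 ≈ 0.343946  ⇒  A ≈ 69.8825°
cos(B) = (a² + c² − b²)/(2ac) = (118.81 + 134.56 − 19.36)/(2·10.9·11.6) = 234.01/252.88 ≈ 0.92538  ⇒  B ≈ 22.2743°
cos(C) = (a² + b² − c²)/(2ab) = (118.81 + 19.36 − 134.56)/(2·10.9·4.4) = 3.61/95.92 ≈ 0.0376355  ⇒  C ≈ 87.8431°
Check: A + B + C ≈ 180°

A = 69.88°, B = 22.27°, C = 87.84°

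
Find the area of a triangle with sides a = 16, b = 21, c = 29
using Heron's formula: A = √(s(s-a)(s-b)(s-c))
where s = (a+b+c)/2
s = (16 + 21 + 29)/2 = 66/2 = 33
s − a = 17, s − b = 12, s − c = 4
s(s−a)(s−b)(s−c) = 33·17·12·4 = 26928
Area = √26928 ≈ 164.098

s = 33.0, Area = 164.1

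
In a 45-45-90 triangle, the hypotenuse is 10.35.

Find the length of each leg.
In a 45-45-90 triangle hypotenuse = leg·√2, so leg = hypotenuse/√2.
Leg = 10.35/√2 ≈ 10.35/1.41421 ≈ 7.31856

Each leg = 7.319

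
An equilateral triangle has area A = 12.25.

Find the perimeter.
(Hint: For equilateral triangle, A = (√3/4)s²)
A = (√3/4)s²  ⇒  s² = 4A/√3 = 4·12.25/√3 = 49/1.73205 ≈ 28.2902
s ≈ √28.2902 ≈ 5.31885
Perimeter = 3s ≈ 3·5.31885 ≈ 15.9565

Perimeter = 15.96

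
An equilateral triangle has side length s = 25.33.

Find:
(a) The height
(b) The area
(a) The height splits the triangle into two 30-60-90 halves: h = s·√3/2 = 25.33·1.73205/2 ≈ 43.8728/2 ≈ 21.9364
(b) Area = (√3/4)·s² = (√3/4)·25.33² = (√3/4)·641.6089 ≈ 0.433013·641.6089 ≈ 277.825

Height = 21.94, Area = 277.8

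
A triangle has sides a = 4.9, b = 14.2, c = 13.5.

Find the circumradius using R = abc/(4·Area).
First find the area with Heron's formula.
s = (4.9 + 14.2 + 13.5)/2 = 16.3
Area = √(s(s−a)(s−b)(s−c)) = √(16.3·11.4·2.1·2.8) ≈ √1092.62 ≈ 33.0548
abc = 4.9·14.2·13.5 = 939.33
R = abc/(4·Area) ≈ 939.33/(4·33.0548) = 939.33/132.219 ≈ 7.10433

R = 7.104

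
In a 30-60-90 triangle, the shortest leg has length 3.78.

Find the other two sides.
In a 30-60-90 triangle the sides are in ratio 1 : √3 : 2 (short leg : long leg : hypotenuse).
Long leg = 3.78·√3 ≈ 3.78·1.73205 ≈ 6.54715
Hypotenuse = 2·3.78 = 7.56

Long leg = 3.78√3 = 6.547, Hypotenuse = 7.56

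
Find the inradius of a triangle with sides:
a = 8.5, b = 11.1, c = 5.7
r = Area/s where s is the semi-perimeter.
s = (8.5 + 11.1 + 5.7)/2 = 25.3/2 = 12.65
Area = √(s(s−a)(s−b)(s−c)) = √(12.65·4.15·1.55·6.95) ≈ √565.529 ≈ 23.7809
r ≈ 23.7809/12.65 ≈ 1.87991

r = 1.88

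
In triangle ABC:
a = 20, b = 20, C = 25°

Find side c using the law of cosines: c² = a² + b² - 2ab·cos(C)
c² = 20² + 20² − 2·20·20·cos(25°)
cos(25°) ≈ 0.906308
c² ≈ 400 + 400 − 800·(0.906308) ≈ 800 − 725.046 ≈ 74.9538
c ≈ √74.9538 ≈ 8.65758

c = 8.658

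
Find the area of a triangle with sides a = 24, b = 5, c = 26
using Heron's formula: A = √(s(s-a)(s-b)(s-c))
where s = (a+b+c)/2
s = (24 + 5 + 26)/2 = 55/2 = 27.5
s − a = 3.5, s − b = 22.5, s − c = 1.5
s(s−a)(s−b)(s−c) = 27.5·3.5·22.5·1.5 = 3248.4375
Area = √3248.4375 ≈ 56.9951

s = 27.5, Area = 57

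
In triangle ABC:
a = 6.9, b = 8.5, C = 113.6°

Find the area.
Two sides and the included angle (SAS): A = ½·a·b·sin(C) = ½·6.9·8.5·sin(113.6°)
sin(113.6°) ≈ 0.916363
A ≈ ½·58.65·0.916363 = 29.325·0.916363 ≈ 26.8723

Area = 26.87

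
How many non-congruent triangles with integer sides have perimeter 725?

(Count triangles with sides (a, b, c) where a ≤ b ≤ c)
Let a ≤ b ≤ c with a + b + c = 725. The only binding inequality is a + b > c, i.e. 725 − c > c, so c < 725/2; and c ≥ 725/3 since c is the largest side.
So 242 ≤ c ≤ 362. For each c, b runs from ⌈(725 − c)/2⌉ up to c (then a = 725 − b − c satisfies 1 ≤ a ≤ b automatically), giving c − ⌈(725 − c)/2⌉ + 1 choices.
Summing over c: 1 + 3 + 4 + 6 + … + 180 + 181  (121 terms, c = 242, …, 362) = 11041
Check (closed form: nearest integer to p²/48 for even p, (p+3)²/48 for odd p): (725+3)²/48 = 728²/48 = 529984/48 ≈ 11041.33 → 11041

11041 triangles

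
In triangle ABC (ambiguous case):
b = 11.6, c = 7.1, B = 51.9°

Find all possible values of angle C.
b/sin(B) = c/sin(C)  ⇒  sin(C) = c·sin(B)/b = 7.1·sin(51.9°)/11.6
sin(51.9°) ≈ 0.786935
sin(C) ≈ 7.1·0.786935/11.6 ≈ 5.58724/11.6 ≈ 0.481659
Candidate 1: C₁ = arcsin(0.481659) ≈ 28.7938°  →  A = 180° − 51.9° − 28.7938° ≈ 99.3062° > 0, valid
Candidate 2: C₂ = 180° − C₁ ≈ 151.206°  →  A = 180° − 51.9° − 151.206° ≈ -23.1062° ≤ 0, not a valid triangle

C = 28.79° (one solution)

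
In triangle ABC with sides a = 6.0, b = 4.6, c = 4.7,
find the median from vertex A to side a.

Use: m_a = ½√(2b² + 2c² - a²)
m_a = ½√(2·4.6² + 2·4.7² − 6.0²) = ½√(2·21.16 + 2·22.09 − 36) = ½√(42.32 + 44.18 − 36) = ½√50.5
√50.5 ≈ 7.10634, so m_a ≈ 3.55317

m_a = 3.553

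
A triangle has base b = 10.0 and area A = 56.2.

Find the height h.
A = ½·b·h  ⇒  h = 2A/b = 2·56.2/10.0 = 112.4/10.0 ≈ 11.24

h = 11.24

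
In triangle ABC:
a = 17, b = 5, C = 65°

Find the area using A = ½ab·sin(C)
A = ½·a·b·sin(C) = ½·17·5·sin(65°)
sin(65°) ≈ 0.906308
A ≈ ½·85·0.906308 = 42.5·0.906308 ≈ 38.5181

Area = 38.52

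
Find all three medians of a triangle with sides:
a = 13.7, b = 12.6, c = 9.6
Median formula: m_a = ½√(2b² + 2c² − a²) (and cyclically). a² = 187.69, b² = 158.76, c² = 92.16.
m_a = ½√(2·158.76 + 2·92.16 − 187.69) = ½√314.15 ≈ ½·17.7243 ≈ 8.86214
m_b = ½√(2·187.69 + 2·92.16 − 158.76) = ½√400.94 ≈ ½·20.0235 ≈ 10.0117
m_c = ½√(2·187.69 + 2·158.76 − 92.16) = ½√600.74 ≈ ½·24.51 ≈ 12.255

m_a = 8.862, m_b = 10.01, m_c = 12.25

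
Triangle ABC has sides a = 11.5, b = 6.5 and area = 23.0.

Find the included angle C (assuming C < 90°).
Area = ½·a·b·sin(C)  ⇒  sin(C) = 2·Area/(a·b) = 2·23.0/(11.5·6.5) = 46/74.75 ≈ 0.615385
C = arcsin(0.615385) ≈ 37.9799° (taking the acute solution since C < 90°)

C = 37.98°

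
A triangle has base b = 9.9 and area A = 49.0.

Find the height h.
A = ½·b·h  ⇒  h = 2A/b = 2·49.0/9.9 = 98/9.9 ≈ 9.89899

h = 9.899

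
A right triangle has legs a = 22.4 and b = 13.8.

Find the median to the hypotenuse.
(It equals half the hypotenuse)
Hypotenuse c = √(a² + b²) = √(501.76 + 190.44) = √692.2 ≈ 26.3097
Median to hypotenuse = c/2 ≈ 26.3097/2 ≈ 13.1548

Median = 13.15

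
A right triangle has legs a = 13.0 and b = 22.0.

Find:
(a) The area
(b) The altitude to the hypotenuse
(a) The legs are perpendicular, so Area = ½·a·b = ½·13.0·22.0 = ½·286 = 143
(b) Hypotenuse c = √(a² + b²) = √(169 + 484) = √653 ≈ 25.5539
    Area = ½·c·h_c  ⇒  h_c = 2·Area/c = 286/25.5539 ≈ 11.192

Area = 143, h_c = 11.19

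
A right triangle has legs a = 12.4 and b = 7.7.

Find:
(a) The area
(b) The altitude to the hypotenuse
(a) The legs are perpendicular, so Area = ½·a·b = ½·12.4·7.7 = ½·95.48 = 47.74
(b) Hypotenuse c = √(a² + b²) = √(153.76 + 59.29) = √213.05 ≈ 14.5962
    Area = ½·c·h_c  ⇒  h_c = 2·Area/c = 95.48/14.5962 ≈ 6.54141

Area = 47.74, h_c = 6.541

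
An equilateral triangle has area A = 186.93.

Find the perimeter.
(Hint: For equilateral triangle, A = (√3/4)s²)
A = (√3/4)s²  ⇒  s² = 4A/√3 = 4·186.93/√3 = 747.72/1.73205 ≈ 431.696
s ≈ √431.696 ≈ 20.7773
Perimeter = 3s ≈ 3·20.7773 ≈ 62.3319

Perimeter = 62.33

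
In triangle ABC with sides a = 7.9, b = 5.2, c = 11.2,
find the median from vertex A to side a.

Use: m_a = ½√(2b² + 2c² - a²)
m_a = ½√(2·5.2² + 2·11.2² − 7.9²) = ½√(2·27.04 + 2·125.44 − 62.41) = ½√(54.08 + 250.88 − 62.41) = ½√242.55
√242.55 ≈ 15.574, so m_a ≈ 7.78701

m_a = 7.787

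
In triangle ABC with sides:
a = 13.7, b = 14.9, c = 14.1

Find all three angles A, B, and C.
Law of cosines for each angle (a² = 187.69, b² = 222.01, c² = 198.81):
cos(A) = (b² + c² − a²)/(2bc) = (222.01 + 198.81 − 187.69)/(2·14.9·14.1) = 233.13/420.18 ≈ 0.554834  ⇒  A ≈ 56.3007°
cos(B) = (a² + c² − b²)/(2ac) = (187.69 + 198.81 − 222.01)/(2·13.7·14.1) = 164.49/386.34 ≈ 0.425765  ⇒  B ≈ 64.8009°
cos(C) = (a² + b² − c²)/(2ab) = (187.69 + 222.01 − 198.81)/(2·13.7·14.9) = 210.89/408.26 ≈ 0.516558  ⇒  C ≈ 58.8983°
Check: A + B + C ≈ 180°

A = 56.3°, B = 64.8°, C = 58.9°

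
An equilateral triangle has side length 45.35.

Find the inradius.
r = Area/s with s the semi-perimeter.
Area = (√3/4)·45.35² = (√3/4)·2056.6225 ≈ 0.433013·2056.6225 ≈ 890.544
s = 3·45.35/2 = 68.025
r ≈ 890.544/68.025 ≈ 13.0914
(Equivalently r = side/(2√3) = 45.35/3.4641 ≈ 13.0914.)

r = 13.09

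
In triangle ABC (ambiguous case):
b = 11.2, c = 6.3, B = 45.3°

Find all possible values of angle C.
b/sin(B) = c/sin(C)  ⇒  sin(C) = c·sin(B)/b = 6.3·sin(45.3°)/11.2
sin(45.3°) ≈ 0.710799
sin(C) ≈ 6.3·0.710799/11.2 ≈ 4.47804/11.2 ≈ 0.399825
Candidate 1: C₁ = arcsin(0.399825) ≈ 23.5672°  →  A = 180° − 45.3° − 23.5672° ≈ 111.133° > 0, valid
Candidate 2: C₂ = 180° − C₁ ≈ 156.433°  →  A = 180° − 45.3° − 156.433° ≈ -21.7328° ≤ 0, not a valid triangle

C = 23.57° (one solution)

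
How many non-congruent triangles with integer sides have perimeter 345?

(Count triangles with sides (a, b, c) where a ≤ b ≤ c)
Let a ≤ b ≤ c with a + b + c = 345. The only binding inequality is a + b > c, i.e. 345 − c > c, so c < 345/2; and c ≥ 345/3 since c is the largest side.
So 115 ≤ c ≤ 172. For each c, b runs from ⌈(345 − c)/2⌉ up to c (then a = 345 − b − c satisfies 1 ≤ a ≤ b automatically), giving c − ⌈(345 − c)/2⌉ + 1 choices.
Summing over c: 1 + 2 + 4 + 5 + … + 85 + 86  (58 terms, c = 115, …, 172) = 2523
Check (closed form: nearest integer to p²/48 for even p, (p+3)²/48 for odd p): (345+3)²/48 = 348²/48 = 121104/48 ≈ 2523.00 → 2523

2523 triangles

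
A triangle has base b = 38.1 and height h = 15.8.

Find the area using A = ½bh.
A = ½·b·h = ½·38.1·15.8 = ½·601.98 = 300.99

Area = 300.99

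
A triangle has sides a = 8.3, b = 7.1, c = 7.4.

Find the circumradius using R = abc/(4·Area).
First find the area with Heron's formula.
s = (8.3 + 7.1 + 7.4)/2 = 11.4
Area = √(s(s−a)(s−b)(s−c)) = √(11.4·3.1·4.3·4) ≈ √607.848 ≈ 24.6546
abc = 8.3·7.1·7.4 = 436.082
R = abc/(4·Area) ≈ 436.082/(4·24.6546) = 436.082/98.6183 ≈ 4.42192

R = 4.422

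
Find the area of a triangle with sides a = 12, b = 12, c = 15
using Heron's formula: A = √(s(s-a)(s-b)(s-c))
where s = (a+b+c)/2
s = (12 + 12 + 15)/2 = 39/2 = 19.5
s − a = 7.5, s − b = 7.5, s − c = 4.5
s(s−a)(s−b)(s−c) = 19.5·7.5·7.5·4.5 = 4935.9375
Area = √4935.9375 ≈ 70.2562

s = 19.5, Area = 70.26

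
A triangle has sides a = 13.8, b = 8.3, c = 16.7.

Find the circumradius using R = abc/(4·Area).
First find the area with Heron's formula.
s = (13.8 + 8.3 + 16.7)/2 = 19.4
Area = √(s(s−a)(s−b)(s−c)) = √(19.4·5.6·11.1·2.7) ≈ √3255.94 ≈ 57.0609
abc = 13.8·8.3·16.7 = 1912.818
R = abc/(4·Area) ≈ 1912.818/(4·57.0609) = 1912.818/228.243 ≈ 8.38061

R = 8.381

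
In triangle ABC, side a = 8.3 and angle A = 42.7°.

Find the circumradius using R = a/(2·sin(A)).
R = a/(2·sin(A)) = 8.3/(2·sin(42.7°))
sin(42.7°) ≈ 0.67816
R ≈ 8.3/(2·0.67816) = 8.3/1.35632 ≈ 6.1195

R = 6.12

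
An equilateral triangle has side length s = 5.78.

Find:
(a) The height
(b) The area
(a) The height splits the triangle into two 30-60-90 halves: h = s·√3/2 = 5.78·1.73205/2 ≈ 10.0113/2 ≈ 5.00563
(b) Area = (√3/4)·s² = (√3/4)·5.78² = (√3/4)·33.4084 ≈ 0.433013·33.4084 ≈ 14.4663

Height = 5.006, Area = 14.47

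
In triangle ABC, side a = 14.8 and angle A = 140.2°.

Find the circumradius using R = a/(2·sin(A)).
R = a/(2·sin(A)) = 14.8/(2·sin(140.2°))
sin(140.2°) ≈ 0.64011
R ≈ 14.8/(2·0.64011) = 14.8/1.28022 ≈ 11.5605

R = 11.56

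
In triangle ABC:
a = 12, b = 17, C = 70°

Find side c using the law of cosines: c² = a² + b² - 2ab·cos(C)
c² = 12² + 17² − 2·12·17·cos(70°)
cos(70°) ≈ 0.34202
c² ≈ 144 + 289 − 408·(0.34202) ≈ 433 − 139.544 ≈ 293.456
c ≈ √293.456 ≈ 17.1306

c = 17.13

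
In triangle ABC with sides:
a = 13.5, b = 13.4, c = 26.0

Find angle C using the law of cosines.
c² = a² + b² − 2ab·cos(C)  ⇒  cos(C) = (a² + b² − c²)/(2ab)
cos(C) = (13.5² + 13.4² − 26.0²)/(2·13.5·13.4) = (182.25 + 179.56 − 676)/361.8 = -314.19/361.8 ≈ -0.868408
C = arccos(-0.868408) ≈ 150.274°

C = 150.3°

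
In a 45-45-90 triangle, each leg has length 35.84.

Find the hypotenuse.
In a 45-45-90 triangle the sides are in ratio 1 : 1 : √2, so hypotenuse = leg·√2.
Hypotenuse = 35.84·√2 ≈ 35.84·1.41421 ≈ 50.6854

Hypotenuse = 35.84√2 = 50.69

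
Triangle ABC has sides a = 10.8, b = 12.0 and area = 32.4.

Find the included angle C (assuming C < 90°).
Area = ½·a·b·sin(C)  ⇒  sin(C) = 2·Area/(a·b) = 2·32.4/(10.8·12.0) = 64.8/129.6 ≈ 0.5
C = arcsin(0.5) ≈ 30° (taking the acute solution since C < 90°)

C = 30°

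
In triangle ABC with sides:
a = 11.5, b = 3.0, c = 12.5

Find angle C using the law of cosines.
c² = a² + b² − 2ab·cos(C)  ⇒  cos(C) = (a² + b² − c²)/(2ab)
cos(C) = (11.5² + 3.0² − 12.5²)/(2·11.5·3.0) = (132.25 + 9 − 156.25)/69 = -15/69 ≈ -0.217391
C = arccos(-0.217391) ≈ 102.556°

C = 102.6°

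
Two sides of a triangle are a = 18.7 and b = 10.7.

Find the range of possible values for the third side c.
Triangle inequality: |a − b| < c < a + b
|a − b| = |18.7 − 10.7| = 8
a + b = 18.7 + 10.7 = 29.4

8 < c < 29.4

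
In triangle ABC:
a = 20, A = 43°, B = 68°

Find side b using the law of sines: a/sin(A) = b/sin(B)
a/sin(A) = b/sin(B)  ⇒  b = a·sin(B)/sin(A) = 20·sin(68°)/sin(43°)
sin(68°) ≈ 0.927184, sin(43°) ≈ 0.681998
b ≈ 20·0.927184/0.681998 ≈ 18.5437/0.681998 ≈ 27.1902

b = 27.19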